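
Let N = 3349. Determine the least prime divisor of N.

17

3349 is odd.
Digit sum 19, not divisible by 3.
Ends in 9: not divisible by 5.
7: 3349 = 7·478 + 3
11: 3349 = 11·304 + 5
13: 3349 = 13·257 + 8
17: 3349 = 17·197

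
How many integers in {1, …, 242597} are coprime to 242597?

230400

Factor: 242597 = 41 · 61 · 97.
φ(242597) = (41−1) · (61−1) · (97−1) = 40 · 60 · 96 = 230400.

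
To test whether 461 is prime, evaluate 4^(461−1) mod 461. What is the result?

4^1 ≡ 4 (mod 461)
4^2 ≡ 4^2 = 16 ≡ 16 (mod 461)
4^4 ≡ 16^2 = 256 ≡ 256 (mod 461)
4^8 ≡ 256^2 = 65536 ≡ 74 (mod 461)
4^16 ≡ 74^2 = 5476 ≡ 405 (mod 461)
4^32 ≡ 405^2 = 164025 ≡ 370 (mod 461)
4^64 ≡ 370^2 = 136900 ≡ 444 (mod 461)
4^128 ≡ 444^2 = 197136 ≡ 289 (mod 461)
4^256 ≡ 289^2 = 83521 ≡ 80 (mod 461)
460 = 256 + 128 + 64 + 8 + 4 in binary powers of 2.
So 4^460 ≡ 80 · 289 · 444 · 74 · 256 ≡ 1 (mod 461).
Since the result is 1, base 4 gives no evidence that 461 is composite.

1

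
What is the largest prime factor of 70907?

97

70907 = 17 · 4171
4171 = 43 · 97
97 is prime.
So 70907 = 17 · 43 · 97; the largest prime factor is 97.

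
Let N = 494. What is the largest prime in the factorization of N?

494 = 2 · 247
247 = 13 · 19
19 is prime.
So 494 = 2 · 13 · 19; the largest prime factor is 19.

19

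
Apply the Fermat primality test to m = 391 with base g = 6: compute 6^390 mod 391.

6^1 ≡ 6 (mod 391)
6^2 ≡ 6^2 = 36 ≡ 36 (mod 391)
6^4 ≡ 36^2 = 1296 ≡ 123 (mod 391)
6^8 ≡ 123^2 = 15129 ≡ 271 (mod 391)
6^16 ≡ 271^2 = 73441 ≡ 324 (mod 391)
6^32 ≡ 324^2 = 104976 ≡ 188 (mod 391)
6^64 ≡ 188^2 = 35344 ≡ 154 (mod 391)
6^128 ≡ 154^2 = 23716 ≡ 256 (mod 391)
6^256 ≡ 256^2 = 65536 ≡ 239 (mod 391)
390 = 256 + 128 + 4 + 2 in binary powers of 2.
So 6^390 ≡ 239 · 256 · 123 · 36 ≡ 25 (mod 391).
Since 25 ≠ 1, base 6 is a Fermat witness: 391 is composite.

25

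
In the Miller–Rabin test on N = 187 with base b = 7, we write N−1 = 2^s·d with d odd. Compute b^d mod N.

187 − 1 = 186 = 2^1 · 93, so d = 93.
7^1 ≡ 7 (mod 187)
7^2 ≡ 7^2 = 49 ≡ 49 (mod 187)
7^4 ≡ 49^2 = 2401 ≡ 157 (mod 187)
7^8 ≡ 157^2 = 24649 ≡ 152 (mod 187)
7^16 ≡ 152^2 = 23104 ≡ 103 (mod 187)
7^32 ≡ 103^2 = 10609 ≡ 137 (mod 187)
7^64 ≡ 137^2 = 18769 ≡ 69 (mod 187)
93 = 64 + 16 + 8 + 4 + 1 in binary powers of 2.
So 7^93 ≡ 69 · 103 · 152 · 157 · 7 ≡ 57 (mod 187).
Squaring chain: 57; never reaches −1, so base 7 is a Miller–Rabin witness that 187 is composite.

57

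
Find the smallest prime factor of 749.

749 is odd.
Digit sum 20, not divisible by 3.
Ends in 9: not divisible by 5.
7: 749 = 7·107

7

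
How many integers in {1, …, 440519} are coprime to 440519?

415096

Factor: 440519 = 23 · 107 · 179.
φ(440519) = (23−1) · (107−1) · (179−1) = 22 · 106 · 178 = 415096.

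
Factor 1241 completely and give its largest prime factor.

73

1241 = 17 · 73
73 is prime.
So 1241 = 17 · 73; the largest prime factor is 73.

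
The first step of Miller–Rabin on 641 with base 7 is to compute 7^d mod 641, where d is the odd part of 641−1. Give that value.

641 − 1 = 640 = 2^7 · 5, so d = 5.
7^1 ≡ 7 (mod 641)
7^2 ≡ 7^2 = 49 ≡ 49 (mod 641)
7^4 ≡ 49^2 = 2401 ≡ 478 (mod 641)
5 = 4 + 1 in binary powers of 2.
So 7^5 ≡ 478 · 7 ≡ 141 (mod 641).
Squaring chain: 141 → 10 → 100 → 385 → 154 → 640 → 1; reaches −1, so base 7 does not prove 641 composite.

141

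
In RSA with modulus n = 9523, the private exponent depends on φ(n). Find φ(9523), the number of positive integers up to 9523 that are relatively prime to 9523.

Factor: 9523 = 89 · 107.
φ(9523) = (89−1) · (107−1) = 88 · 106 = 9328.

9328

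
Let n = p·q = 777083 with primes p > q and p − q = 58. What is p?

911

Since p = q + 58, we have 777083 = q(q + 58), so q² + 58q − 777083 = 0.
Discriminant: 58² + 4·777083 = 3364 + 3108332 = 3111696; √3111696 = 1764.
q = (−58 + 1764)/2 = 853, and p = q + 58 = 911.
Check: 853 · 911 = 777083.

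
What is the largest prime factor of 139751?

139751 = 29 · 4819
4819 = 61 · 79
79 is prime.
So 139751 = 29 · 61 · 79; the largest prime factor is 79.

79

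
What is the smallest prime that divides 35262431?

35262431 is odd.
Digit sum 26, not divisible by 3.
Ends in 1: not divisible by 5.
7: 35262431 = 7·5037490 + 1
11: 35262431 = 11·3205675 + 6
13: 35262431 = 13·2712494 + 9
17: 35262431 = 17·2074260 + 11
19: 35262431 = 19·1855917 + 8
23: 35262431 = 23·1533149 + 4
29: 35262431 = 29·1215945 + 26
31: 35262431 = 31·1137497 + 24
37: 35262431 = 37·953038 + 25
41: 35262431 = 41·860059 + 12
43: 35262431 = 43·820056 + 23
47: 35262431 = 47·750264 + 23
53: 35262431 = 53·665328 + 47
59: 35262431 = 59·597668 + 19
61: 35262431 = 61·578072 + 39
67: 35262431 = 67·526304 + 63
71: 35262431 = 71·496653 + 68
73: 35262431 = 73·483047

73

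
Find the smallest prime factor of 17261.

41

17261 is odd.
Digit sum 17, not divisible by 3.
Ends in 1: not divisible by 5.
7: 17261 = 7·2465 + 6
11: 17261 = 11·1569 + 2
13: 17261 = 13·1327 + 10
17: 17261 = 17·1015 + 6
19: 17261 = 19·908 + 9
23: 17261 = 23·750 + 11
29: 17261 = 29·595 + 6
31: 17261 = 31·556 + 25
37: 17261 = 37·466 + 19
41: 17261 = 41·421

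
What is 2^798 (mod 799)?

2^1 ≡ 2 (mod 799)
2^2 ≡ 2^2 = 4 ≡ 4 (mod 799)
2^4 ≡ 4^2 = 16 ≡ 16 (mod 799)
2^8 ≡ 16^2 = 256 ≡ 256 (mod 799)
2^16 ≡ 256^2 = 65536 ≡ 18 (mod 799)
2^32 ≡ 18^2 = 324 ≡ 324 (mod 799)
2^64 ≡ 324^2 = 104976 ≡ 307 (mod 799)
2^128 ≡ 307^2 = 94249 ≡ 766 (mod 799)
2^256 ≡ 766^2 = 586756 ≡ 290 (mod 799)
2^512 ≡ 290^2 = 84100 ≡ 205 (mod 799)
798 = 512 + 256 + 16 + 8 + 4 + 2 in binary powers of 2.
So 2^798 ≡ 205 · 290 · 18 · 256 · 16 · 4 ≡ 676 (mod 799).
Since 676 ≠ 1, base 2 is a Fermat witness: 799 is composite.

676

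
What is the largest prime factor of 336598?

336598 = 2 · 168299
168299 = 31 · 5429
5429 = 61 · 89
89 is prime.
So 336598 = 2 · 31 · 61 · 89; the largest prime factor is 89.

89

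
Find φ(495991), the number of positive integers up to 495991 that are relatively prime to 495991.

Factor: 495991 = 47 · 61 · 173.
φ(495991) = (47−1) · (61−1) · (173−1) = 46 · 60 · 172 = 474720.

474720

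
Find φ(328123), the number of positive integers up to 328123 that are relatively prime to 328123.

Factor: 328123 = 41 · 53 · 151.
φ(328123) = (41−1) · (53−1) · (151−1) = 40 · 52 · 150 = 312000.

312000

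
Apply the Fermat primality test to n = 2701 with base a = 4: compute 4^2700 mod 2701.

1

4^1 ≡ 4 (mod 2701)
4^2 ≡ 4^2 = 16 ≡ 16 (mod 2701)
4^4 ≡ 16^2 = 256 ≡ 256 (mod 2701)
4^8 ≡ 256^2 = 65536 ≡ 712 (mod 2701)
4^16 ≡ 712^2 = 506944 ≡ 1857 (mod 2701)
4^32 ≡ 1857^2 = 3448449 ≡ 1973 (mod 2701)
4^64 ≡ 1973^2 = 3892729 ≡ 588 (mod 2701)
4^128 ≡ 588^2 = 345744 ≡ 16 (mod 2701)
4^256 ≡ 16^2 = 256 ≡ 256 (mod 2701)
4^512 ≡ 256^2 = 65536 ≡ 712 (mod 2701)
4^1024 ≡ 712^2 = 506944 ≡ 1857 (mod 2701)
4^2048 ≡ 1857^2 = 3448449 ≡ 1973 (mod 2701)
2700 = 2048 + 512 + 128 + 8 + 4 in binary powers of 2.
So 4^2700 ≡ 1973 · 712 · 16 · 712 · 256 ≡ 1 (mod 2701).
Since the result is 1, base 4 gives no evidence that 2701 is composite.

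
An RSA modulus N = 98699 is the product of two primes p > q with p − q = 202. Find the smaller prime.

229

Since p = q + 202, we have 98699 = q(q + 202), so q² + 202q − 98699 = 0.
Discriminant: 202² + 4·98699 = 40804 + 394796 = 435600; √435600 = 660.
q = (−202 + 660)/2 = 229, and p = q + 202 = 431.
Check: 229 · 431 = 98699.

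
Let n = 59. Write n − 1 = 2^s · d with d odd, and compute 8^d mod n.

58

59 − 1 = 58 = 2^1 · 29, so d = 29.
8^1 ≡ 8 (mod 59)
8^2 ≡ 8^2 = 64 ≡ 5 (mod 59)
8^4 ≡ 5^2 = 25 ≡ 25 (mod 59)
8^8 ≡ 25^2 = 625 ≡ 35 (mod 59)
8^16 ≡ 35^2 = 1225 ≡ 45 (mod 59)
29 = 16 + 8 + 4 + 1 in binary powers of 2.
So 8^29 ≡ 45 · 35 · 25 · 8 ≡ 58 (mod 59).
Since 8^d ≡ 58 (mod 59), base 8 does not prove 59 composite.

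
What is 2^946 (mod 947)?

1

2^1 ≡ 2 (mod 947)
2^2 ≡ 2^2 = 4 ≡ 4 (mod 947)
2^4 ≡ 4^2 = 16 ≡ 16 (mod 947)
2^8 ≡ 16^2 = 256 ≡ 256 (mod 947)
2^16 ≡ 256^2 = 65536 ≡ 193 (mod 947)
2^32 ≡ 193^2 = 37249 ≡ 316 (mod 947)
2^64 ≡ 316^2 = 99856 ≡ 421 (mod 947)
2^128 ≡ 421^2 = 177241 ≡ 152 (mod 947)
2^256 ≡ 152^2 = 23104 ≡ 376 (mod 947)
2^512 ≡ 376^2 = 141376 ≡ 273 (mod 947)
946 = 512 + 256 + 128 + 32 + 16 + 2 in binary powers of 2.
So 2^946 ≡ 273 · 376 · 152 · 316 · 193 · 4 ≡ 1 (mod 947).
Since the result is 1, base 2 gives no evidence that 947 is composite.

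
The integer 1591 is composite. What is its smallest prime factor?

37

1591 is odd.
Digit sum 16, not divisible by 3.
Ends in 1: not divisible by 5.
7: 1591 = 7·227 + 2
11: 1591 = 11·144 + 7
13: 1591 = 13·122 + 5
17: 1591 = 17·93 + 10
19: 1591 = 19·83 + 14
23: 1591 = 23·69 + 4
29: 1591 = 29·54 + 25
31: 1591 = 31·51 + 10
37: 1591 = 37·43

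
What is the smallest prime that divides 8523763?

8523763 is odd.
Digit sum 34, not divisible by 3.
Ends in 3: not divisible by 5.
7: 8523763 = 7·1217680 + 3
11: 8523763 = 11·774887 + 6
13: 8523763 = 13·655674 + 1
17: 8523763 = 17·501397 + 14
19: 8523763 = 19·448619 + 2
23: 8523763 = 23·370598 + 9
29: 8523763 = 29·293922 + 25
31: 8523763 = 31·274960 + 3
37: 8523763 = 37·230371 + 36
41: 8523763 = 41·207896 + 27
43: 8523763 = 43·198227 + 2
47: 8523763 = 47·181356 + 31
53: 8523763 = 53·160825 + 38
59: 8523763 = 59·144470 + 33
61: 8523763 = 61·139733 + 50
67: 8523763 = 67·127220 + 23
71: 8523763 = 71·120053

71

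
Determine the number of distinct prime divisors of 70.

70 = 2 · 35
35 = 5 · 7
70 = 2 · 5 · 7, which has 3 distinct prime factors.

3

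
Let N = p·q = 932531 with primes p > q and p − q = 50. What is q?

Since p = q + 50, we have 932531 = q(q + 50), so q² + 50q − 932531 = 0.
Discriminant: 50² + 4·932531 = 2500 + 3730124 = 3732624; √3732624 = 1932.
q = (−50 + 1932)/2 = 941, and p = q + 50 = 991.
Check: 941 · 991 = 932531.

941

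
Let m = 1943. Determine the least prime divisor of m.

29

1943 is odd.
Digit sum 17, not divisible by 3.
Ends in 3: not divisible by 5.
7: 1943 = 7·277 + 4
11: 1943 = 11·176 + 7
13: 1943 = 13·149 + 6
17: 1943 = 17·114 + 5
19: 1943 = 19·102 + 5
23: 1943 = 23·84 + 11
29: 1943 = 29·67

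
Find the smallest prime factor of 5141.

5141 is odd.
Digit sum 11, not divisible by 3.
Ends in 1: not divisible by 5.
7: 5141 = 7·734 + 3
11: 5141 = 11·467 + 4
13: 5141 = 13·395 + 6
17: 5141 = 17·302 + 7
19: 5141 = 19·270 + 11
23: 5141 = 23·223 + 12
29: 5141 = 29·177 + 8
31: 5141 = 31·165 + 26
37: 5141 = 37·138 + 35
41: 5141 = 41·125 + 16
43: 5141 = 43·119 + 24
47: 5141 = 47·109 + 18
53: 5141 = 53·97

53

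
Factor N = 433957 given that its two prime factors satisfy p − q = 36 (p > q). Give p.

677

Since p = q + 36, we have 433957 = q(q + 36), so q² + 36q − 433957 = 0.
Discriminant: 36² + 4·433957 = 1296 + 1735828 = 1737124; √1737124 = 1318.
q = (−36 + 1318)/2 = 641, and p = q + 36 = 677.
Check: 641 · 677 = 433957.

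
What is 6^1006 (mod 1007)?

6^1 ≡ 6 (mod 1007)
6^2 ≡ 6^2 = 36 ≡ 36 (mod 1007)
6^4 ≡ 36^2 = 1296 ≡ 289 (mod 1007)
6^8 ≡ 289^2 = 83521 ≡ 947 (mod 1007)
6^16 ≡ 947^2 = 896809 ≡ 579 (mod 1007)
6^32 ≡ 579^2 = 335241 ≡ 917 (mod 1007)
6^64 ≡ 917^2 = 840889 ≡ 44 (mod 1007)
6^128 ≡ 44^2 = 1936 ≡ 929 (mod 1007)
6^256 ≡ 929^2 = 863041 ≡ 42 (mod 1007)
6^512 ≡ 42^2 = 1764 ≡ 757 (mod 1007)
1006 = 512 + 256 + 128 + 64 + 32 + 8 + 4 + 2 in binary powers of 2.
So 6^1006 ≡ 757 · 42 · 929 · 44 · 917 · 947 · 289 · 36 ≡ 598 (mod 1007).
Since 598 ≠ 1, base 6 is a Fermat witness: 1007 is composite.

598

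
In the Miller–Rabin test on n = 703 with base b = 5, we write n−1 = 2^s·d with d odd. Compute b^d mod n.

703 − 1 = 702 = 2^1 · 351, so d = 351.
5^1 ≡ 5 (mod 703)
5^2 ≡ 5^2 = 25 ≡ 25 (mod 703)
5^4 ≡ 25^2 = 625 ≡ 625 (mod 703)
5^8 ≡ 625^2 = 390625 ≡ 460 (mod 703)
5^16 ≡ 460^2 = 211600 ≡ 700 (mod 703)
5^32 ≡ 700^2 = 490000 ≡ 9 (mod 703)
5^64 ≡ 9^2 = 81 ≡ 81 (mod 703)
5^128 ≡ 81^2 = 6561 ≡ 234 (mod 703)
5^256 ≡ 234^2 = 54756 ≡ 625 (mod 703)
351 = 256 + 64 + 16 + 8 + 4 + 2 + 1 in binary powers of 2.
So 5^351 ≡ 625 · 81 · 700 · 460 · 625 · 25 · 5 ≡ 438 (mod 703).
Squaring chain: 438; never reaches −1, so base 5 is a Miller–Rabin witness that 703 is composite.

438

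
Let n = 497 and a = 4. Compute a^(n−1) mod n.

4^1 ≡ 4 (mod 497)
4^2 ≡ 4^2 = 16 ≡ 16 (mod 497)
4^4 ≡ 16^2 = 256 ≡ 256 (mod 497)
4^8 ≡ 256^2 = 65536 ≡ 429 (mod 497)
4^16 ≡ 429^2 = 184041 ≡ 151 (mod 497)
4^32 ≡ 151^2 = 22801 ≡ 436 (mod 497)
4^64 ≡ 436^2 = 190096 ≡ 242 (mod 497)
4^128 ≡ 242^2 = 58564 ≡ 415 (mod 497)
4^256 ≡ 415^2 = 172225 ≡ 263 (mod 497)
496 = 256 + 128 + 64 + 32 + 16 in binary powers of 2.
So 4^496 ≡ 263 · 415 · 242 · 436 · 151 ≡ 333 (mod 497).
Since 333 ≠ 1, base 4 is a Fermat witness: 497 is composite.

333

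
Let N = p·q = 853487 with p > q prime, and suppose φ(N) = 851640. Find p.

φ(n) = (p−1)(q−1) = n − (p+q) + 1, so p + q = 853487 − 851640 + 1 = 1848.
p and q are the roots of t² − 1848t + 853487 = 0.
Discriminant: 1848² − 4·853487 = 3415104 − 3413948 = 1156; √1156 = 34.
q = (1848 − 34)/2 = 907, p = (1848 + 34)/2 = 941.
Check: 907 · 941 = 853487.

941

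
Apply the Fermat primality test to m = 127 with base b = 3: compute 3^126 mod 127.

3^1 ≡ 3 (mod 127)
3^2 ≡ 3^2 = 9 ≡ 9 (mod 127)
3^4 ≡ 9^2 = 81 ≡ 81 (mod 127)
3^8 ≡ 81^2 = 6561 ≡ 84 (mod 127)
3^16 ≡ 84^2 = 7056 ≡ 71 (mod 127)
3^32 ≡ 71^2 = 5041 ≡ 88 (mod 127)
3^64 ≡ 88^2 = 7744 ≡ 124 (mod 127)
126 = 64 + 32 + 16 + 8 + 4 + 2 in binary powers of 2.
So 3^126 ≡ 124 · 88 · 71 · 84 · 81 · 9 ≡ 1 (mod 127).
Since the result is 1, base 3 gives no evidence that 127 is composite.

1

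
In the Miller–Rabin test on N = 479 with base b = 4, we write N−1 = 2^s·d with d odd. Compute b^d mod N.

1

479 − 1 = 478 = 2^1 · 239, so d = 239.
4^1 ≡ 4 (mod 479)
4^2 ≡ 4^2 = 16 ≡ 16 (mod 479)
4^4 ≡ 16^2 = 256 ≡ 256 (mod 479)
4^8 ≡ 256^2 = 65536 ≡ 392 (mod 479)
4^16 ≡ 392^2 = 153664 ≡ 384 (mod 479)
4^32 ≡ 384^2 = 147456 ≡ 403 (mod 479)
4^64 ≡ 403^2 = 162409 ≡ 28 (mod 479)
4^128 ≡ 28^2 = 784 ≡ 305 (mod 479)
239 = 128 + 64 + 32 + 8 + 4 + 2 + 1 in binary powers of 2.
So 4^239 ≡ 305 · 28 · 403 · 392 · 256 · 16 · 4 ≡ 1 (mod 479).
Since 4^d ≡ 1 (mod 479), base 4 does not prove 479 composite.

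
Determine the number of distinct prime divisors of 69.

69 = 3 · 23
69 = 3 · 23, which has 2 distinct prime factors.

2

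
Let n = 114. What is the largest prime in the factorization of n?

114 = 2 · 57
57 = 3 · 19
19 is prime.
So 114 = 2 · 3 · 19; the largest prime factor is 19.

19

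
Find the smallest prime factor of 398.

2

398 is even: 2 divides it.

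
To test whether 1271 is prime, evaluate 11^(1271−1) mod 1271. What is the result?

11^1 ≡ 11 (mod 1271)
11^2 ≡ 11^2 = 121 ≡ 121 (mod 1271)
11^4 ≡ 121^2 = 14641 ≡ 660 (mod 1271)
11^8 ≡ 660^2 = 435600 ≡ 918 (mod 1271)
11^16 ≡ 918^2 = 842724 ≡ 51 (mod 1271)
11^32 ≡ 51^2 = 2601 ≡ 59 (mod 1271)
11^64 ≡ 59^2 = 3481 ≡ 939 (mod 1271)
11^128 ≡ 939^2 = 881721 ≡ 918 (mod 1271)
11^256 ≡ 918^2 = 842724 ≡ 51 (mod 1271)
11^512 ≡ 51^2 = 2601 ≡ 59 (mod 1271)
11^1024 ≡ 59^2 = 3481 ≡ 939 (mod 1271)
1270 = 1024 + 128 + 64 + 32 + 16 + 4 + 2 in binary powers of 2.
So 11^1270 ≡ 939 · 918 · 939 · 59 · 51 · 660 · 121 ≡ 811 (mod 1271).
Since 811 ≠ 1, base 11 is a Fermat witness: 1271 is composite.

811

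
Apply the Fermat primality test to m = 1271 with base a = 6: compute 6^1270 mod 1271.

6^1 ≡ 6 (mod 1271)
6^2 ≡ 6^2 = 36 ≡ 36 (mod 1271)
6^4 ≡ 36^2 = 1296 ≡ 25 (mod 1271)
6^8 ≡ 25^2 = 625 ≡ 625 (mod 1271)
6^16 ≡ 625^2 = 390625 ≡ 428 (mod 1271)
6^32 ≡ 428^2 = 183184 ≡ 160 (mod 1271)
6^64 ≡ 160^2 = 25600 ≡ 180 (mod 1271)
6^128 ≡ 180^2 = 32400 ≡ 625 (mod 1271)
6^256 ≡ 625^2 = 390625 ≡ 428 (mod 1271)
6^512 ≡ 428^2 = 183184 ≡ 160 (mod 1271)
6^1024 ≡ 160^2 = 25600 ≡ 180 (mod 1271)
1270 = 1024 + 128 + 64 + 32 + 16 + 4 + 2 in binary powers of 2.
So 6^1270 ≡ 180 · 625 · 180 · 160 · 428 · 25 · 36 ≡ 583 (mod 1271).
Since 583 ≠ 1, base 6 is a Fermat witness: 1271 is composite.

583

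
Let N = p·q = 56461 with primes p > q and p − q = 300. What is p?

Since p = q + 300, we have 56461 = q(q + 300), so q² + 300q − 56461 = 0.
Discriminant: 300² + 4·56461 = 90000 + 225844 = 315844; √315844 = 562.
q = (−300 + 562)/2 = 131, and p = q + 300 = 431.
Check: 131 · 431 = 56461.

431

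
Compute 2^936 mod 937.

2^1 ≡ 2 (mod 937)
2^2 ≡ 2^2 = 4 ≡ 4 (mod 937)
2^4 ≡ 4^2 = 16 ≡ 16 (mod 937)
2^8 ≡ 16^2 = 256 ≡ 256 (mod 937)
2^16 ≡ 256^2 = 65536 ≡ 883 (mod 937)
2^32 ≡ 883^2 = 779689 ≡ 105 (mod 937)
2^64 ≡ 105^2 = 11025 ≡ 718 (mod 937)
2^128 ≡ 718^2 = 515524 ≡ 174 (mod 937)
2^256 ≡ 174^2 = 30276 ≡ 292 (mod 937)
2^512 ≡ 292^2 = 85264 ≡ 934 (mod 937)
936 = 512 + 256 + 128 + 32 + 8 in binary powers of 2.
So 2^936 ≡ 934 · 292 · 174 · 105 · 256 ≡ 1 (mod 937).
Since the result is 1, base 2 gives no evidence that 937 is composite.

1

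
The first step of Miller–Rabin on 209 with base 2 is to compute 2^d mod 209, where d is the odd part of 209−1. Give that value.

41

209 − 1 = 208 = 2^4 · 13, so d = 13.
2^1 ≡ 2 (mod 209)
2^2 ≡ 2^2 = 4 ≡ 4 (mod 209)
2^4 ≡ 4^2 = 16 ≡ 16 (mod 209)
2^8 ≡ 16^2 = 256 ≡ 47 (mod 209)
13 = 8 + 4 + 1 in binary powers of 2.
So 2^13 ≡ 47 · 16 · 2 ≡ 41 (mod 209).
Squaring chain: 41 → 9 → 81 → 82; never reaches −1, so base 2 is a Miller–Rabin witness that 209 is composite.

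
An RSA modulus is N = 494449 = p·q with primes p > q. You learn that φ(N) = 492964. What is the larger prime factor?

983

φ(n) = (p−1)(q−1) = n − (p+q) + 1, so p + q = 494449 − 492964 + 1 = 1486.
p and q are the roots of t² − 1486t + 494449 = 0.
Discriminant: 1486² − 4·494449 = 2208196 − 1977796 = 230400; √230400 = 480.
q = (1486 − 480)/2 = 503, p = (1486 + 480)/2 = 983.
Check: 503 · 983 = 494449.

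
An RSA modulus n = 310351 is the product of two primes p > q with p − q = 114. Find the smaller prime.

503

Since p = q + 114, we have 310351 = q(q + 114), so q² + 114q − 310351 = 0.
Discriminant: 114² + 4·310351 = 12996 + 1241404 = 1254400; √1254400 = 1120.
q = (−114 + 1120)/2 = 503, and p = q + 114 = 617.
Check: 503 · 617 = 310351.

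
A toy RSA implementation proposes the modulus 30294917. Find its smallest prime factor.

83

30294917 is odd.
Digit sum 35, not divisible by 3.
Ends in 7: not divisible by 5.
7: 30294917 = 7·4327845 + 2
11: 30294917 = 11·2754083 + 4
13: 30294917 = 13·2330378 + 3
17: 30294917 = 17·1782053 + 16
19: 30294917 = 19·1594469 + 6
23: 30294917 = 23·1317170 + 7
29: 30294917 = 29·1044652 + 9
31: 30294917 = 31·977255 + 12
37: 30294917 = 37·818781 + 20
41: 30294917 = 41·738900 + 17
43: 30294917 = 43·704532 + 41
47: 30294917 = 47·644572 + 33
53: 30294917 = 53·571602 + 11
59: 30294917 = 59·513473 + 10
61: 30294917 = 61·496637 + 60
67: 30294917 = 67·452162 + 63
71: 30294917 = 71·426688 + 69
73: 30294917 = 73·414998 + 63
79: 30294917 = 79·383479 + 76
83: 30294917 = 83·364999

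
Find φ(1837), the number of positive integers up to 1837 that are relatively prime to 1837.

Factor: 1837 = 11 · 167.
φ(1837) = (11−1) · (167−1) = 10 · 166 = 1660.

1660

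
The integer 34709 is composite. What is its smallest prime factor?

34709 is odd.
Digit sum 23, not divisible by 3.
Ends in 9: not divisible by 5.
7: 34709 = 7·4958 + 3
11: 34709 = 11·3155 + 4
13: 34709 = 13·2669 + 12
17: 34709 = 17·2041 + 12
19: 34709 = 19·1826 + 15
23: 34709 = 23·1509 + 2
29: 34709 = 29·1196 + 25
31: 34709 = 31·1119 + 20
37: 34709 = 37·938 + 3
41: 34709 = 41·846 + 23
43: 34709 = 43·807 + 8
47: 34709 = 47·738 + 23
53: 34709 = 53·654 + 47
59: 34709 = 59·588 + 17
61: 34709 = 61·569

61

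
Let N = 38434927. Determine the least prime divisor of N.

71

38434927 is odd.
Digit sum 40, not divisible by 3.
Ends in 7: not divisible by 5.
7: 38434927 = 7·5490703 + 6
11: 38434927 = 11·3494084 + 3
13: 38434927 = 13·2956532 + 11
17: 38434927 = 17·2260878 + 1
19: 38434927 = 19·2022890 + 17
23: 38434927 = 23·1671083 + 18
29: 38434927 = 29·1325342 + 9
31: 38434927 = 31·1239836 + 11
37: 38434927 = 37·1038781 + 30
41: 38434927 = 41·937437 + 10
43: 38434927 = 43·893835 + 22
47: 38434927 = 47·817764 + 19
53: 38434927 = 53·725187 + 16
59: 38434927 = 59·651439 + 26
61: 38434927 = 61·630080 + 47
67: 38434927 = 67·573655 + 42
71: 38434927 = 71·541337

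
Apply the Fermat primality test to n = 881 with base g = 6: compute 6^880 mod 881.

6^1 ≡ 6 (mod 881)
6^2 ≡ 6^2 = 36 ≡ 36 (mod 881)
6^4 ≡ 36^2 = 1296 ≡ 415 (mod 881)
6^8 ≡ 415^2 = 172225 ≡ 430 (mod 881)
6^16 ≡ 430^2 = 184900 ≡ 771 (mod 881)
6^32 ≡ 771^2 = 594441 ≡ 647 (mod 881)
6^64 ≡ 647^2 = 418609 ≡ 134 (mod 881)
6^128 ≡ 134^2 = 17956 ≡ 336 (mod 881)
6^256 ≡ 336^2 = 112896 ≡ 128 (mod 881)
6^512 ≡ 128^2 = 16384 ≡ 526 (mod 881)
880 = 512 + 256 + 64 + 32 + 16 in binary powers of 2.
So 6^880 ≡ 526 · 128 · 134 · 647 · 771 ≡ 1 (mod 881).
Since the result is 1, base 6 gives no evidence that 881 is composite.

1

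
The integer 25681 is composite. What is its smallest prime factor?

25681 is odd.
Digit sum 22, not divisible by 3.
Ends in 1: not divisible by 5.
7: 25681 = 7·3668 + 5
11: 25681 = 11·2334 + 7
13: 25681 = 13·1975 + 6
17: 25681 = 17·1510 + 11
19: 25681 = 19·1351 + 12
23: 25681 = 23·1116 + 13
29: 25681 = 29·885 + 16
31: 25681 = 31·828 + 13
37: 25681 = 37·694 + 3
41: 25681 = 41·626 + 15
43: 25681 = 43·597 + 10
47: 25681 = 47·546 + 19
53: 25681 = 53·484 + 29
59: 25681 = 59·435 + 16
61: 25681 = 61·421

61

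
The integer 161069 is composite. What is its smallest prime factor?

23

161069 is odd.
Digit sum 23, not divisible by 3.
Ends in 9: not divisible by 5.
7: 161069 = 7·23009 + 6
11: 161069 = 11·14642 + 7
13: 161069 = 13·12389 + 12
17: 161069 = 17·9474 + 11
19: 161069 = 19·8477 + 6
23: 161069 = 23·7003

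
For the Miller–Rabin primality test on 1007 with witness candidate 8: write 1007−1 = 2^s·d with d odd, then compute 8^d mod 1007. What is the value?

373

1007 − 1 = 1006 = 2^1 · 503, so d = 503.
8^1 ≡ 8 (mod 1007)
8^2 ≡ 8^2 = 64 ≡ 64 (mod 1007)
8^4 ≡ 64^2 = 4096 ≡ 68 (mod 1007)
8^8 ≡ 68^2 = 4624 ≡ 596 (mod 1007)
8^16 ≡ 596^2 = 355216 ≡ 752 (mod 1007)
8^32 ≡ 752^2 = 565504 ≡ 577 (mod 1007)
8^64 ≡ 577^2 = 332929 ≡ 619 (mod 1007)
8^128 ≡ 619^2 = 383161 ≡ 501 (mod 1007)
8^256 ≡ 501^2 = 251001 ≡ 258 (mod 1007)
503 = 256 + 128 + 64 + 32 + 16 + 4 + 2 + 1 in binary powers of 2.
So 8^503 ≡ 258 · 501 · 619 · 577 · 752 · 68 · 64 · 8 ≡ 373 (mod 1007).
Squaring chain: 373; never reaches −1, so base 8 is a Miller–Rabin witness that 1007 is composite.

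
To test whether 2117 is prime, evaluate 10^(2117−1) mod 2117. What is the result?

10^1 ≡ 10 (mod 2117)
10^2 ≡ 10^2 = 100 ≡ 100 (mod 2117)
10^4 ≡ 100^2 = 10000 ≡ 1532 (mod 2117)
10^8 ≡ 1532^2 = 2347024 ≡ 1388 (mod 2117)
10^16 ≡ 1388^2 = 1926544 ≡ 74 (mod 2117)
10^32 ≡ 74^2 = 5476 ≡ 1242 (mod 2117)
10^64 ≡ 1242^2 = 1542564 ≡ 1388 (mod 2117)
10^128 ≡ 1388^2 = 1926544 ≡ 74 (mod 2117)
10^256 ≡ 74^2 = 5476 ≡ 1242 (mod 2117)
10^512 ≡ 1242^2 = 1542564 ≡ 1388 (mod 2117)
10^1024 ≡ 1388^2 = 1926544 ≡ 74 (mod 2117)
10^2048 ≡ 74^2 = 5476 ≡ 1242 (mod 2117)
2116 = 2048 + 64 + 4 in binary powers of 2.
So 10^2116 ≡ 1242 · 1388 · 1532 ≡ 364 (mod 2117).
Since 364 ≠ 1, base 10 is a Fermat witness: 2117 is composite.

364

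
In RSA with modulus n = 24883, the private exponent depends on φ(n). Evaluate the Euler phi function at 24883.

24568

Factor: 24883 = 149 · 167.
φ(24883) = (149−1) · (167−1) = 148 · 166 = 24568.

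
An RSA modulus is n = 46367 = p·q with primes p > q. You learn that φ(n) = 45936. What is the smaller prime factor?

φ(n) = (p−1)(q−1) = n − (p+q) + 1, so p + q = 46367 − 45936 + 1 = 432.
p and q are the roots of t² − 432t + 46367 = 0.
Discriminant: 432² − 4·46367 = 186624 − 185468 = 1156; √1156 = 34.
q = (432 − 34)/2 = 199, p = (432 + 34)/2 = 233.
Check: 199 · 233 = 46367.

199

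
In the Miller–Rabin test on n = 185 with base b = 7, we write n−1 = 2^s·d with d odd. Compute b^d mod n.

83

185 − 1 = 184 = 2^3 · 23, so d = 23.
7^1 ≡ 7 (mod 185)
7^2 ≡ 7^2 = 49 ≡ 49 (mod 185)
7^4 ≡ 49^2 = 2401 ≡ 181 (mod 185)
7^8 ≡ 181^2 = 32761 ≡ 16 (mod 185)
7^16 ≡ 16^2 = 256 ≡ 71 (mod 185)
23 = 16 + 4 + 2 + 1 in binary powers of 2.
So 7^23 ≡ 71 · 181 · 49 · 7 ≡ 83 (mod 185).
Squaring chain: 83 → 44 → 86; never reaches −1, so base 7 is a Miller–Rabin witness that 185 is composite.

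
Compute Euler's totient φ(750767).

719712

Factor: 750767 = 37 · 103 · 197.
φ(750767) = (37−1) · (103−1) · (197−1) = 36 · 102 · 196 = 719712.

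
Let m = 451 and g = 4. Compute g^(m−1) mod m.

1

4^1 ≡ 4 (mod 451)
4^2 ≡ 4^2 = 16 ≡ 16 (mod 451)
4^4 ≡ 16^2 = 256 ≡ 256 (mod 451)
4^8 ≡ 256^2 = 65536 ≡ 141 (mod 451)
4^16 ≡ 141^2 = 19881 ≡ 37 (mod 451)
4^32 ≡ 37^2 = 1369 ≡ 16 (mod 451)
4^64 ≡ 16^2 = 256 ≡ 256 (mod 451)
4^128 ≡ 256^2 = 65536 ≡ 141 (mod 451)
4^256 ≡ 141^2 = 19881 ≡ 37 (mod 451)
450 = 256 + 128 + 64 + 2 in binary powers of 2.
So 4^450 ≡ 37 · 141 · 256 · 16 ≡ 1 (mod 451).
Since the result is 1, base 4 gives no evidence that 451 is composite.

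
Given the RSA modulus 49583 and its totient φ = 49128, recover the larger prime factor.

φ(n) = (p−1)(q−1) = n − (p+q) + 1, so p + q = 49583 − 49128 + 1 = 456.
p and q are the roots of t² − 456t + 49583 = 0.
Discriminant: 456² − 4·49583 = 207936 − 198332 = 9604; √9604 = 98.
q = (456 − 98)/2 = 179, p = (456 + 98)/2 = 277.
Check: 179 · 277 = 49583.

277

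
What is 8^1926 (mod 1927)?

1630

8^1 ≡ 8 (mod 1927)
8^2 ≡ 8^2 = 64 ≡ 64 (mod 1927)
8^4 ≡ 64^2 = 4096 ≡ 242 (mod 1927)
8^8 ≡ 242^2 = 58564 ≡ 754 (mod 1927)
8^16 ≡ 754^2 = 568516 ≡ 51 (mod 1927)
8^32 ≡ 51^2 = 2601 ≡ 674 (mod 1927)
8^64 ≡ 674^2 = 454276 ≡ 1431 (mod 1927)
8^128 ≡ 1431^2 = 2047761 ≡ 1287 (mod 1927)
8^256 ≡ 1287^2 = 1656369 ≡ 1076 (mod 1927)
8^512 ≡ 1076^2 = 1157776 ≡ 1576 (mod 1927)
8^1024 ≡ 1576^2 = 2483776 ≡ 1800 (mod 1927)
1926 = 1024 + 512 + 256 + 128 + 4 + 2 in binary powers of 2.
So 8^1926 ≡ 1800 · 1576 · 1076 · 1287 · 242 · 64 ≡ 1630 (mod 1927).
Since 1630 ≠ 1, base 8 is a Fermat witness: 1927 is composite.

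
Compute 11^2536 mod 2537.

11^1 ≡ 11 (mod 2537)
11^2 ≡ 11^2 = 121 ≡ 121 (mod 2537)
11^4 ≡ 121^2 = 14641 ≡ 1956 (mod 2537)
11^8 ≡ 1956^2 = 3825936 ≡ 140 (mod 2537)
11^16 ≡ 140^2 = 19600 ≡ 1841 (mod 2537)
11^32 ≡ 1841^2 = 3389281 ≡ 2386 (mod 2537)
11^64 ≡ 2386^2 = 5692996 ≡ 2505 (mod 2537)
11^128 ≡ 2505^2 = 6275025 ≡ 1024 (mod 2537)
11^256 ≡ 1024^2 = 1048576 ≡ 795 (mod 2537)
11^512 ≡ 795^2 = 632025 ≡ 312 (mod 2537)
11^1024 ≡ 312^2 = 97344 ≡ 938 (mod 2537)
11^2048 ≡ 938^2 = 879844 ≡ 2042 (mod 2537)
2536 = 2048 + 256 + 128 + 64 + 32 + 8 in binary powers of 2.
So 11^2536 ≡ 2042 · 795 · 1024 · 2505 · 2386 · 140 ≡ 1067 (mod 2537).
Since 1067 ≠ 1, base 11 is a Fermat witness: 2537 is composite.

1067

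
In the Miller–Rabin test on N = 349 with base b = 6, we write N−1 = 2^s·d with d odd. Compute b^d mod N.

136

349 − 1 = 348 = 2^2 · 87, so d = 87.
6^1 ≡ 6 (mod 349)
6^2 ≡ 6^2 = 36 ≡ 36 (mod 349)
6^4 ≡ 36^2 = 1296 ≡ 249 (mod 349)
6^8 ≡ 249^2 = 62001 ≡ 228 (mod 349)
6^16 ≡ 228^2 = 51984 ≡ 332 (mod 349)
6^32 ≡ 332^2 = 110224 ≡ 289 (mod 349)
6^64 ≡ 289^2 = 83521 ≡ 110 (mod 349)
87 = 64 + 16 + 4 + 2 + 1 in binary powers of 2.
So 6^87 ≡ 110 · 332 · 249 · 36 · 6 ≡ 136 (mod 349).
Squaring chain: 136 → 348; reaches −1, so base 6 does not prove 349 composite.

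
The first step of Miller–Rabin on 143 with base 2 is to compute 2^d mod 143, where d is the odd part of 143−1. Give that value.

46

143 − 1 = 142 = 2^1 · 71, so d = 71.
2^1 ≡ 2 (mod 143)
2^2 ≡ 2^2 = 4 ≡ 4 (mod 143)
2^4 ≡ 4^2 = 16 ≡ 16 (mod 143)
2^8 ≡ 16^2 = 256 ≡ 113 (mod 143)
2^16 ≡ 113^2 = 12769 ≡ 42 (mod 143)
2^32 ≡ 42^2 = 1764 ≡ 48 (mod 143)
2^64 ≡ 48^2 = 2304 ≡ 16 (mod 143)
71 = 64 + 4 + 2 + 1 in binary powers of 2.
So 2^71 ≡ 16 · 16 · 4 · 2 ≡ 46 (mod 143).
Squaring chain: 46; never reaches −1, so base 2 is a Miller–Rabin witness that 143 is composite.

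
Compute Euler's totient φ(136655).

108000

Factor: 136655 = 5 · 151 · 181.
φ(136655) = (5−1) · (151−1) · (181−1) = 4 · 150 · 180 = 108000.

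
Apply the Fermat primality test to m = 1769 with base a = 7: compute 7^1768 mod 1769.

1154

7^1 ≡ 7 (mod 1769)
7^2 ≡ 7^2 = 49 ≡ 49 (mod 1769)
7^4 ≡ 49^2 = 2401 ≡ 632 (mod 1769)
7^8 ≡ 632^2 = 399424 ≡ 1399 (mod 1769)
7^16 ≡ 1399^2 = 1957201 ≡ 687 (mod 1769)
7^32 ≡ 687^2 = 471969 ≡ 1415 (mod 1769)
7^64 ≡ 1415^2 = 2002225 ≡ 1486 (mod 1769)
7^128 ≡ 1486^2 = 2208196 ≡ 484 (mod 1769)
7^256 ≡ 484^2 = 234256 ≡ 748 (mod 1769)
7^512 ≡ 748^2 = 559504 ≡ 500 (mod 1769)
7^1024 ≡ 500^2 = 250000 ≡ 571 (mod 1769)
1768 = 1024 + 512 + 128 + 64 + 32 + 8 in binary powers of 2.
So 7^1768 ≡ 571 · 500 · 484 · 1486 · 1415 · 1399 ≡ 1154 (mod 1769).
Since 1154 ≠ 1, base 7 is a Fermat witness: 1769 is composite.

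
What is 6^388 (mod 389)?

1

6^1 ≡ 6 (mod 389)
6^2 ≡ 6^2 = 36 ≡ 36 (mod 389)
6^4 ≡ 36^2 = 1296 ≡ 129 (mod 389)
6^8 ≡ 129^2 = 16641 ≡ 303 (mod 389)
6^16 ≡ 303^2 = 91809 ≡ 5 (mod 389)
6^32 ≡ 5^2 = 25 ≡ 25 (mod 389)
6^64 ≡ 25^2 = 625 ≡ 236 (mod 389)
6^128 ≡ 236^2 = 55696 ≡ 69 (mod 389)
6^256 ≡ 69^2 = 4761 ≡ 93 (mod 389)
388 = 256 + 128 + 4 in binary powers of 2.
So 6^388 ≡ 93 · 69 · 129 ≡ 1 (mod 389).
Since the result is 1, base 6 gives no evidence that 389 is composite.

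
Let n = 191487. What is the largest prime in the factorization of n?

71

191487 = 3 · 63829
63829 = 29 · 2201
2201 = 31 · 71
71 is prime.
So 191487 = 3 · 29 · 31 · 71; the largest prime factor is 71.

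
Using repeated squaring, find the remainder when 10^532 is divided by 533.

10^1 ≡ 10 (mod 533)
10^2 ≡ 10^2 = 100 ≡ 100 (mod 533)
10^4 ≡ 100^2 = 10000 ≡ 406 (mod 533)
10^8 ≡ 406^2 = 164836 ≡ 139 (mod 533)
10^16 ≡ 139^2 = 19321 ≡ 133 (mod 533)
10^32 ≡ 133^2 = 17689 ≡ 100 (mod 533)
10^64 ≡ 100^2 = 10000 ≡ 406 (mod 533)
10^128 ≡ 406^2 = 164836 ≡ 139 (mod 533)
10^256 ≡ 139^2 = 19321 ≡ 133 (mod 533)
10^512 ≡ 133^2 = 17689 ≡ 100 (mod 533)
532 = 512 + 16 + 4 in binary powers of 2.
So 10^532 ≡ 100 · 133 · 406 ≡ 510 (mod 533).
Since 510 ≠ 1, base 10 is a Fermat witness: 533 is composite.

510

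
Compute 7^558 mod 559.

259

7^1 ≡ 7 (mod 559)
7^2 ≡ 7^2 = 49 ≡ 49 (mod 559)
7^4 ≡ 49^2 = 2401 ≡ 165 (mod 559)
7^8 ≡ 165^2 = 27225 ≡ 393 (mod 559)
7^16 ≡ 393^2 = 154449 ≡ 165 (mod 559)
7^32 ≡ 165^2 = 27225 ≡ 393 (mod 559)
7^64 ≡ 393^2 = 154449 ≡ 165 (mod 559)
7^128 ≡ 165^2 = 27225 ≡ 393 (mod 559)
7^256 ≡ 393^2 = 154449 ≡ 165 (mod 559)
7^512 ≡ 165^2 = 27225 ≡ 393 (mod 559)
558 = 512 + 32 + 8 + 4 + 2 in binary powers of 2.
So 7^558 ≡ 393 · 393 · 393 · 165 · 49 ≡ 259 (mod 559).
Since 259 ≠ 1, base 7 is a Fermat witness: 559 is composite.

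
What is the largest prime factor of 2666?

2666 = 2 · 1333
1333 = 31 · 43
43 is prime.
So 2666 = 2 · 31 · 43; the largest prime factor is 43.

43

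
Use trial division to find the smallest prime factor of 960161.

960161 is odd.
Digit sum 23, not divisible by 3.
Ends in 1: not divisible by 5.
7: 960161 = 7·137165 + 6
11: 960161 = 11·87287 + 4
13: 960161 = 13·73858 + 7
17: 960161 = 17·56480 + 1
19: 960161 = 19·50534 + 15
23: 960161 = 23·41746 + 3
29: 960161 = 29·33109

29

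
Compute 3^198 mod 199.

1

3^1 ≡ 3 (mod 199)
3^2 ≡ 3^2 = 9 ≡ 9 (mod 199)
3^4 ≡ 9^2 = 81 ≡ 81 (mod 199)
3^8 ≡ 81^2 = 6561 ≡ 193 (mod 199)
3^16 ≡ 193^2 = 37249 ≡ 36 (mod 199)
3^32 ≡ 36^2 = 1296 ≡ 102 (mod 199)
3^64 ≡ 102^2 = 10404 ≡ 56 (mod 199)
3^128 ≡ 56^2 = 3136 ≡ 151 (mod 199)
198 = 128 + 64 + 4 + 2 in binary powers of 2.
So 3^198 ≡ 151 · 56 · 81 · 9 ≡ 1 (mod 199).
Since the result is 1, base 3 gives no evidence that 199 is composite.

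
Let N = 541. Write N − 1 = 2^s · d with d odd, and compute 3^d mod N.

1

541 − 1 = 540 = 2^2 · 135, so d = 135.
3^1 ≡ 3 (mod 541)
3^2 ≡ 3^2 = 9 ≡ 9 (mod 541)
3^4 ≡ 9^2 = 81 ≡ 81 (mod 541)
3^8 ≡ 81^2 = 6561 ≡ 69 (mod 541)
3^16 ≡ 69^2 = 4761 ≡ 433 (mod 541)
3^32 ≡ 433^2 = 187489 ≡ 303 (mod 541)
3^64 ≡ 303^2 = 91809 ≡ 380 (mod 541)
3^128 ≡ 380^2 = 144400 ≡ 494 (mod 541)
135 = 128 + 4 + 2 + 1 in binary powers of 2.
So 3^135 ≡ 494 · 81 · 9 · 3 ≡ 1 (mod 541).
Since 3^d ≡ 1 (mod 541), base 3 does not prove 541 composite.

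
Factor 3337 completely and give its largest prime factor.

3337 = 47 · 71
71 is prime.
So 3337 = 47 · 71; the largest prime factor is 71.

71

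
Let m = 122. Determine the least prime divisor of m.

2

122 is even: 2 divides it.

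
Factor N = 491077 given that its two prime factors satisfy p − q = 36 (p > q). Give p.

719

Since p = q + 36, we have 491077 = q(q + 36), so q² + 36q − 491077 = 0.
Discriminant: 36² + 4·491077 = 1296 + 1964308 = 1965604; √1965604 = 1402.
q = (−36 + 1402)/2 = 683, and p = q + 36 = 719.
Check: 683 · 719 = 491077.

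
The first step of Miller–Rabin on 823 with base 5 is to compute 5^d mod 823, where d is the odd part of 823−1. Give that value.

822

823 − 1 = 822 = 2^1 · 411, so d = 411.
5^1 ≡ 5 (mod 823)
5^2 ≡ 5^2 = 25 ≡ 25 (mod 823)
5^4 ≡ 25^2 = 625 ≡ 625 (mod 823)
5^8 ≡ 625^2 = 390625 ≡ 523 (mod 823)
5^16 ≡ 523^2 = 273529 ≡ 293 (mod 823)
5^32 ≡ 293^2 = 85849 ≡ 257 (mod 823)
5^64 ≡ 257^2 = 66049 ≡ 209 (mod 823)
5^128 ≡ 209^2 = 43681 ≡ 62 (mod 823)
5^256 ≡ 62^2 = 3844 ≡ 552 (mod 823)
411 = 256 + 128 + 16 + 8 + 2 + 1 in binary powers of 2.
So 5^411 ≡ 552 · 62 · 293 · 523 · 25 · 5 ≡ 822 (mod 823).
Since 5^d ≡ 822 (mod 823), base 5 does not prove 823 composite.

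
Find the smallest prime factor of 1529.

1529 is odd.
Digit sum 17, not divisible by 3.
Ends in 9: not divisible by 5.
7: 1529 = 7·218 + 3
11: 1529 = 11·139

11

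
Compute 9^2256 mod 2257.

1046

9^1 ≡ 9 (mod 2257)
9^2 ≡ 9^2 = 81 ≡ 81 (mod 2257)
9^4 ≡ 81^2 = 6561 ≡ 2047 (mod 2257)
9^8 ≡ 2047^2 = 4190209 ≡ 1217 (mod 2257)
9^16 ≡ 1217^2 = 1481089 ≡ 497 (mod 2257)
9^32 ≡ 497^2 = 247009 ≡ 996 (mod 2257)
9^64 ≡ 996^2 = 992016 ≡ 1193 (mod 2257)
9^128 ≡ 1193^2 = 1423249 ≡ 1339 (mod 2257)
9^256 ≡ 1339^2 = 1792921 ≡ 863 (mod 2257)
9^512 ≡ 863^2 = 744769 ≡ 2216 (mod 2257)
9^1024 ≡ 2216^2 = 4910656 ≡ 1681 (mod 2257)
9^2048 ≡ 1681^2 = 2825761 ≡ 2254 (mod 2257)
2256 = 2048 + 128 + 64 + 16 in binary powers of 2.
So 9^2256 ≡ 2254 · 1339 · 1193 · 497 ≡ 1046 (mod 2257).
Since 1046 ≠ 1, base 9 is a Fermat witness: 2257 is composite.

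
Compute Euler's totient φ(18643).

18360

Factor: 18643 = 103 · 181.
φ(18643) = (103−1) · (181−1) = 102 · 180 = 18360.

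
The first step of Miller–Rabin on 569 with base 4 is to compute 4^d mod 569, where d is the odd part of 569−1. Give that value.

568

569 − 1 = 568 = 2^3 · 71, so d = 71.
4^1 ≡ 4 (mod 569)
4^2 ≡ 4^2 = 16 ≡ 16 (mod 569)
4^4 ≡ 16^2 = 256 ≡ 256 (mod 569)
4^8 ≡ 256^2 = 65536 ≡ 101 (mod 569)
4^16 ≡ 101^2 = 10201 ≡ 528 (mod 569)
4^32 ≡ 528^2 = 278784 ≡ 543 (mod 569)
4^64 ≡ 543^2 = 294849 ≡ 107 (mod 569)
71 = 64 + 4 + 2 + 1 in binary powers of 2.
So 4^71 ≡ 107 · 256 · 16 · 4 ≡ 568 (mod 569).
Since 4^d ≡ 568 (mod 569), base 4 does not prove 569 composite.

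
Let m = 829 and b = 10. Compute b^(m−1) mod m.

10^1 ≡ 10 (mod 829)
10^2 ≡ 10^2 = 100 ≡ 100 (mod 829)
10^4 ≡ 100^2 = 10000 ≡ 52 (mod 829)
10^8 ≡ 52^2 = 2704 ≡ 217 (mod 829)
10^16 ≡ 217^2 = 47089 ≡ 665 (mod 829)
10^32 ≡ 665^2 = 442225 ≡ 368 (mod 829)
10^64 ≡ 368^2 = 135424 ≡ 297 (mod 829)
10^128 ≡ 297^2 = 88209 ≡ 335 (mod 829)
10^256 ≡ 335^2 = 112225 ≡ 310 (mod 829)
10^512 ≡ 310^2 = 96100 ≡ 765 (mod 829)
828 = 512 + 256 + 32 + 16 + 8 + 4 in binary powers of 2.
So 10^828 ≡ 765 · 310 · 368 · 665 · 217 · 52 ≡ 1 (mod 829).
Since the result is 1, base 10 gives no evidence that 829 is composite.

1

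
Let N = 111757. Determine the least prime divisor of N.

111757 is odd.
Digit sum 22, not divisible by 3.
Ends in 7: not divisible by 5.
7: 111757 = 7·15965 + 2
11: 111757 = 11·10159 + 8
13: 111757 = 13·8596 + 9
17: 111757 = 17·6573 + 16
19: 111757 = 19·5881 + 18
23: 111757 = 23·4859

23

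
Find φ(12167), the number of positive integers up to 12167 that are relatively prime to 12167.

Factor: 12167 = 23^3.
φ(12167) = 23^2·(23−1) = 11638.

11638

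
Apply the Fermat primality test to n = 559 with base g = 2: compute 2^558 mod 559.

441

2^1 ≡ 2 (mod 559)
2^2 ≡ 2^2 = 4 ≡ 4 (mod 559)
2^4 ≡ 4^2 = 16 ≡ 16 (mod 559)
2^8 ≡ 16^2 = 256 ≡ 256 (mod 559)
2^16 ≡ 256^2 = 65536 ≡ 133 (mod 559)
2^32 ≡ 133^2 = 17689 ≡ 360 (mod 559)
2^64 ≡ 360^2 = 129600 ≡ 471 (mod 559)
2^128 ≡ 471^2 = 221841 ≡ 477 (mod 559)
2^256 ≡ 477^2 = 227529 ≡ 16 (mod 559)
2^512 ≡ 16^2 = 256 ≡ 256 (mod 559)
558 = 512 + 32 + 8 + 4 + 2 in binary powers of 2.
So 2^558 ≡ 256 · 360 · 256 · 16 · 4 ≡ 441 (mod 559).
Since 441 ≠ 1, base 2 is a Fermat witness: 559 is composite.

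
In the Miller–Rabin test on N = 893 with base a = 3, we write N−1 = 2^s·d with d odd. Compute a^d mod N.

893 − 1 = 892 = 2^2 · 223, so d = 223.
3^1 ≡ 3 (mod 893)
3^2 ≡ 3^2 = 9 ≡ 9 (mod 893)
3^4 ≡ 9^2 = 81 ≡ 81 (mod 893)
3^8 ≡ 81^2 = 6561 ≡ 310 (mod 893)
3^16 ≡ 310^2 = 96100 ≡ 549 (mod 893)
3^32 ≡ 549^2 = 301401 ≡ 460 (mod 893)
3^64 ≡ 460^2 = 211600 ≡ 852 (mod 893)
3^128 ≡ 852^2 = 725904 ≡ 788 (mod 893)
223 = 128 + 64 + 16 + 8 + 4 + 2 + 1 in binary powers of 2.
So 3^223 ≡ 788 · 852 · 549 · 310 · 81 · 9 · 3 ≡ 173 (mod 893).
Squaring chain: 173 → 460; never reaches −1, so base 3 is a Miller–Rabin witness that 893 is composite.

173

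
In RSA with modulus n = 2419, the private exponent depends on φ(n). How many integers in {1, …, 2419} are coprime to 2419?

Factor: 2419 = 41 · 59.
φ(2419) = (41−1) · (59−1) = 40 · 58 = 2320.

2320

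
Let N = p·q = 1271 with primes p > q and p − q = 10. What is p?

Since p = q + 10, we have 1271 = q(q + 10), so q² + 10q − 1271 = 0.
Discriminant: 10² + 4·1271 = 100 + 5084 = 5184; √5184 = 72.
q = (−10 + 72)/2 = 31, and p = q + 10 = 41.
Check: 31 · 41 = 1271.

41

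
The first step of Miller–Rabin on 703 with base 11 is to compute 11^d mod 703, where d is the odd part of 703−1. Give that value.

628

703 − 1 = 702 = 2^1 · 351, so d = 351.
11^1 ≡ 11 (mod 703)
11^2 ≡ 11^2 = 121 ≡ 121 (mod 703)
11^4 ≡ 121^2 = 14641 ≡ 581 (mod 703)
11^8 ≡ 581^2 = 337561 ≡ 121 (mod 703)
11^16 ≡ 121^2 = 14641 ≡ 581 (mod 703)
11^32 ≡ 581^2 = 337561 ≡ 121 (mod 703)
11^64 ≡ 121^2 = 14641 ≡ 581 (mod 703)
11^128 ≡ 581^2 = 337561 ≡ 121 (mod 703)
11^256 ≡ 121^2 = 14641 ≡ 581 (mod 703)
351 = 256 + 64 + 16 + 8 + 4 + 2 + 1 in binary powers of 2.
So 11^351 ≡ 581 · 581 · 581 · 121 · 581 · 121 · 11 ≡ 628 (mod 703).
Squaring chain: 628; never reaches −1, so base 11 is a Miller–Rabin witness that 703 is composite.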